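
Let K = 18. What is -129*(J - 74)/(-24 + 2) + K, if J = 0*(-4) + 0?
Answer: -4575/11 ≈ -415.91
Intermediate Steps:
J = 0 (J = 0 + 0 = 0)
-129*(J - 74)/(-24 + 2) + K = -129*(0 - 74)/(-24 + 2) + 18 = -(-9546)/(-22) + 18 = -(-9546)*(-1)/22 + 18 = -129*37/11 + 18 = -4773/11 + 18 = -4575/11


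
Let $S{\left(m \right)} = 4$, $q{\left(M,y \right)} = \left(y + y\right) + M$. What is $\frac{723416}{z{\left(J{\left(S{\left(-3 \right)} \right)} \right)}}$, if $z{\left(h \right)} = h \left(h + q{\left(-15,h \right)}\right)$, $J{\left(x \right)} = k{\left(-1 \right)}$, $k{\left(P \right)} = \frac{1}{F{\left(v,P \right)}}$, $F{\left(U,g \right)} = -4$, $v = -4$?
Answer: $\frac{11574656}{63} \approx 1.8372 \cdot 10^{5}$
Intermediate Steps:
$q{\left(M,y \right)} = M + 2 y$ ($q{\left(M,y \right)} = 2 y + M = M + 2 y$)
$k{\left(P \right)} = - \frac{1}{4}$ ($k{\left(P \right)} = \frac{1}{-4} = - \frac{1}{4}$)
$J{\left(x \right)} = - \frac{1}{4}$
$z{\left(h \right)} = h \left(-15 + 3 h\right)$ ($z{\left(h \right)} = h \left(h + \left(-15 + 2 h\right)\right) = h \left(-15 + 3 h\right)$)
$\frac{723416}{z{\left(J{\left(S{\left(-3 \right)} \right)} \right)}} = \frac{723416}{3 \left(- \frac{1}{4}\right) \left(-5 - \frac{1}{4}\right)} = \frac{723416}{3 \left(- \frac{1}{4}\right) \left(- \frac{21}{4}\right)} = \frac{723416}{\frac{63}{16}} = 723416 \cdot \frac{16}{63} = \frac{11574656}{63}$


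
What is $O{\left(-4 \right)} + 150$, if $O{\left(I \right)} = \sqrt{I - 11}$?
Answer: $150 + i \sqrt{15} \approx 150.0 + 3.873 i$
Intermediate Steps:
$O{\left(I \right)} = \sqrt{-11 + I}$
$O{\left(-4 \right)} + 150 = \sqrt{-11 - 4} + 150 = \sqrt{-15} + 150 = i \sqrt{15} + 150 = 150 + i \sqrt{15}$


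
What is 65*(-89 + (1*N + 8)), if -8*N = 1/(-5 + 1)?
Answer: -168415/32 ≈ -5263.0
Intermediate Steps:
N = 1/32 (N = -1/(8*(-5 + 1)) = -⅛/(-4) = -⅛*(-¼) = 1/32 ≈ 0.031250)
65*(-89 + (1*N + 8)) = 65*(-89 + (1*(1/32) + 8)) = 65*(-89 + (1/32 + 8)) = 65*(-89 + 257/32) = 65*(-2591/32) = -168415/32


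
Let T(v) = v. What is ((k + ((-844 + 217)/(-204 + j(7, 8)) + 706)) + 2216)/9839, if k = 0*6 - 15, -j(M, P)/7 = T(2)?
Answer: 634353/2144902 ≈ 0.29575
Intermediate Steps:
j(M, P) = -14 (j(M, P) = -7*2 = -14)
k = -15 (k = 0 - 15 = -15)
((k + ((-844 + 217)/(-204 + j(7, 8)) + 706)) + 2216)/9839 = ((-15 + ((-844 + 217)/(-204 - 14) + 706)) + 2216)/9839 = ((-15 + (-627/(-218) + 706)) + 2216)*(1/9839) = ((-15 + (-627*(-1/218) + 706)) + 2216)*(1/9839) = ((-15 + (627/218 + 706)) + 2216)*(1/9839) = ((-15 + 154535/218) + 2216)*(1/9839) = (151265/218 + 2216)*(1/9839) = (634353/218)*(1/9839) = 634353/2144902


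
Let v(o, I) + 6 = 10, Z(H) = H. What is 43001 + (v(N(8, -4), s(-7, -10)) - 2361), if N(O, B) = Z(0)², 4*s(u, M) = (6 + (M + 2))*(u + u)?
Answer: 40644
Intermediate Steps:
s(u, M) = u*(8 + M)/2 (s(u, M) = ((6 + (M + 2))*(u + u))/4 = ((6 + (2 + M))*(2*u))/4 = ((8 + M)*(2*u))/4 = (2*u*(8 + M))/4 = u*(8 + M)/2)
N(O, B) = 0 (N(O, B) = 0² = 0)
v(o, I) = 4 (v(o, I) = -6 + 10 = 4)
43001 + (v(N(8, -4), s(-7, -10)) - 2361) = 43001 + (4 - 2361) = 43001 - 2357 = 40644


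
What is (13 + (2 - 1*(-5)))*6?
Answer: 120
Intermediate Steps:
(13 + (2 - 1*(-5)))*6 = (13 + (2 + 5))*6 = (13 + 7)*6 = 20*6 = 120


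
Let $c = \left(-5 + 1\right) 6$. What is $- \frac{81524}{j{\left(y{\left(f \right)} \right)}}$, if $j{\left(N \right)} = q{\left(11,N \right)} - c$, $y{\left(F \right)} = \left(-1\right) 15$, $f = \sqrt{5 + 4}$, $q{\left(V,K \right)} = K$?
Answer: $- \frac{81524}{9} \approx -9058.2$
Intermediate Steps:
$c = -24$ ($c = \left(-4\right) 6 = -24$)
$f = 3$ ($f = \sqrt{9} = 3$)
$y{\left(F \right)} = -15$
$j{\left(N \right)} = 24 + N$ ($j{\left(N \right)} = N - -24 = N + 24 = 24 + N$)
$- \frac{81524}{j{\left(y{\left(f \right)} \right)}} = - \frac{81524}{24 - 15} = - \frac{81524}{9}$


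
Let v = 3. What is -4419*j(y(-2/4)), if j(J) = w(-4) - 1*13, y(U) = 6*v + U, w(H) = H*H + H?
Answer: 4419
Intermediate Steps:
w(H) = H + H² (w(H) = H² + H = H + H²)
y(U) = 18 + U (y(U) = 6*3 + U = 18 + U)
j(J) = -1 (j(J) = -4*(1 - 4) - 1*13 = -4*(-3) - 13 = 12 - 13 = -1)
-4419*j(y(-2/4)) = -4419*(-1) = 4419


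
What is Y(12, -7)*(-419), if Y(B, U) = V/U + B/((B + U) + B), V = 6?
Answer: 7542/119 ≈ 63.378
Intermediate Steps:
Y(B, U) = 6/U + B/(U + 2*B) (Y(B, U) = 6/U + B/((B + U) + B) = 6/U + B/(U + 2*B))
Y(12, -7)*(-419) = ((6*(-7) + 12*12 + 12*(-7))/((-7)*(-7 + 2*12)))*(-419) = -(-42 + 144 - 84)/(7*(-7 + 24))*(-419) = -1/7*18/17*(-419) = -1/7*1/17*18*(-419) = -18/119*(-419) = 7542/119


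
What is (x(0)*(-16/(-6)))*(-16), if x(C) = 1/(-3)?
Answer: 128/9 ≈ 14.222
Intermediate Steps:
x(C) = -1/3
(x(0)*(-16/(-6)))*(-16) = -(-16)/(3*(-6))*(-16) = -(-16)*(-1)/(3*6)*(-16) = -1/3*8/3*(-16) = -8/9*(-16) = 128/9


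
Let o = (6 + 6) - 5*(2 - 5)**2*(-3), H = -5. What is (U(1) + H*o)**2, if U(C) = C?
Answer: 538756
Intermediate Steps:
o = 147 (o = 12 - 5*(-3)**2*(-3) = 12 - 5*9*(-3) = 12 - 45*(-3) = 12 + 135 = 147)
(U(1) + H*o)**2 = (1 - 5*147)**2 = (1 - 735)**2 = (-734)**2 = 538756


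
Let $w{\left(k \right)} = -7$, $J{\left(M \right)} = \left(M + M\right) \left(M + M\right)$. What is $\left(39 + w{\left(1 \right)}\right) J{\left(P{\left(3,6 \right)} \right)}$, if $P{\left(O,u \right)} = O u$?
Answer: $41472$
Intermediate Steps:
$J{\left(M \right)} = 4 M^{2}$ ($J{\left(M \right)} = 2 M 2 M = 4 M^{2}$)
$\left(39 + w{\left(1 \right)}\right) J{\left(P{\left(3,6 \right)} \right)} = \left(39 - 7\right) 4 \left(3 \cdot 6\right)^{2} = 32 \cdot 4 \cdot 18^{2} = 32 \cdot 4 \cdot 324 = 32 \cdot 1296 = 41472$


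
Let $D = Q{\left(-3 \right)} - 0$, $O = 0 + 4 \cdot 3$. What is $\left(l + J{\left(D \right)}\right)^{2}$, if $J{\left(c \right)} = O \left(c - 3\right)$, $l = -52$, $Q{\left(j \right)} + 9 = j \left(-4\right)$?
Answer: $2704$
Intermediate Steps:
$Q{\left(j \right)} = -9 - 4 j$ ($Q{\left(j \right)} = -9 + j \left(-4\right) = -9 - 4 j$)
$O = 12$ ($O = 0 + 12 = 12$)
$D = 3$ ($D = \left(-9 - -12\right) - 0 = \left(-9 + 12\right) + 0 = 3 + 0 = 3$)
$J{\left(c \right)} = -36 + 12 c$ ($J{\left(c \right)} = 12 \left(c - 3\right) = 12 \left(-3 + c\right) = -36 + 12 c$)
$\left(l + J{\left(D \right)}\right)^{2} = \left(-52 + \left(-36 + 12 \cdot 3\right)\right)^{2} = \left(-52 + \left(-36 + 36\right)\right)^{2} = \left(-52 + 0\right)^{2} = \left(-52\right)^{2} = 2704$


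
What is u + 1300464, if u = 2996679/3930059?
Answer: 730129034865/561437 ≈ 1.3005e+6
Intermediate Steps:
u = 428097/561437 (u = 2996679*(1/3930059) = 428097/561437 ≈ 0.76250)
u + 1300464 = 428097/561437 + 1300464 = 730129034865/561437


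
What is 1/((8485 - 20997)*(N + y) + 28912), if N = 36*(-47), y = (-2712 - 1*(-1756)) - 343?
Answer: 1/37452304 ≈ 2.6701e-8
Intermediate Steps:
y = -1299 (y = (-2712 + 1756) - 343 = -956 - 343 = -1299)
N = -1692
1/((8485 - 20997)*(N + y) + 28912) = 1/((8485 - 20997)*(-1692 - 1299) + 28912) = 1/(-12512*(-2991) + 28912) = 1/(37423392 + 28912) = 1/37452304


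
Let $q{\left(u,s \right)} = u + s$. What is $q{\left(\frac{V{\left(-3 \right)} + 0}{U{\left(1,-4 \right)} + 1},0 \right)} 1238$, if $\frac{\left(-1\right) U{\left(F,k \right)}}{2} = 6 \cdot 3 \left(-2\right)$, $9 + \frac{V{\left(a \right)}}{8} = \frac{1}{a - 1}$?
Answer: $- \frac{91612}{73} \approx -1255.0$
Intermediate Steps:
$V{\left(a \right)} = -72 + \frac{8}{-1 + a}$ ($V{\left(a \right)} = -72 + \frac{8}{a - 1} = -72 + \frac{8}{-1 + a}$)
$U{\left(F,k \right)} = 72$ ($U{\left(F,k \right)} = - 2 \cdot 6 \cdot 3 \left(-2\right) = - 2 \cdot 18 \left(-2\right) = \left(-2\right) \left(-36\right) = 72$)
$q{\left(u,s \right)} = s + u$
$q{\left(\frac{V{\left(-3 \right)} + 0}{U{\left(1,-4 \right)} + 1},0 \right)} 1238 = \left(0 + \frac{\frac{8 \left(10 - -27\right)}{-1 - 3} + 0}{72 + 1}\right) 1238 = \left(0 + \frac{\frac{8 \left(10 + 27\right)}{-4} + 0}{73}\right) 1238 = \left(0 + \left(8 \left(- \frac{1}{4}\right) 37 + 0\right) \frac{1}{73}\right) 1238 = \left(0 + \left(-74 + 0\right) \frac{1}{73}\right) 1238 = \left(0 - \frac{74}{73}\right) 1238 = \left(- \frac{74}{73}\right) 1238 = - \frac{91612}{73}$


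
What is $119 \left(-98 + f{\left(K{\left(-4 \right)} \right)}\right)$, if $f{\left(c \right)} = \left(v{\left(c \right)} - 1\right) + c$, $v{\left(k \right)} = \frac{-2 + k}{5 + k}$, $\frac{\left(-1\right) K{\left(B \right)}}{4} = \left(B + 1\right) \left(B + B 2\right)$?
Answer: $- \frac{4002089}{139} \approx -28792.0$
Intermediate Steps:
$K{\left(B \right)} = - 12 B \left(1 + B\right)$ ($K{\left(B \right)} = - 4 \left(B + 1\right) \left(B + B 2\right) = - 4 \left(1 + B\right) \left(B + 2 B\right) = - 4 \left(1 + B\right) 3 B = - 4 \cdot 3 B \left(1 + B\right) = - 12 B \left(1 + B\right)$)
$v{\left(k \right)} = \frac{-2 + k}{5 + k}$
$f{\left(c \right)} = -1 + c + \frac{-2 + c}{5 + c}$ ($f{\left(c \right)} = \left(\frac{-2 + c}{5 + c} - 1\right) + c = \left(-1 + \frac{-2 + c}{5 + c}\right) + c = -1 + c + \frac{-2 + c}{5 + c}$)
$119 \left(-98 + f{\left(K{\left(-4 \right)} \right)}\right) = 119 \left(-98 + \frac{-7 + \left(\left(-12\right) \left(-4\right) \left(1 - 4\right)\right)^{2} + 5 \left(\left(-12\right) \left(-4\right) \left(1 - 4\right)\right)}{5 - - 48 \left(1 - 4\right)}\right) = 119 \left(-98 + \frac{-7 + \left(\left(-12\right) \left(-4\right) \left(-3\right)\right)^{2} + 5 \left(\left(-12\right) \left(-4\right) \left(-3\right)\right)}{5 - \left(-48\right) \left(-3\right)}\right) = 119 \left(-98 + \frac{-7 + \left(-144\right)^{2} + 5 \left(-144\right)}{5 - 144}\right) = 119 \left(-98 + \frac{-7 + 20736 - 720}{-139}\right) = 119 \left(-98 - \frac{20009}{139}\right) = 119 \left(- \frac{33631}{139}\right) = - \frac{4002089}{139}$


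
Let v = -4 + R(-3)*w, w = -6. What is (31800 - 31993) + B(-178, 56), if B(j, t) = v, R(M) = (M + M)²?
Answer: -413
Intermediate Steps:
R(M) = 4*M² (R(M) = (2*M)² = 4*M²)
v = -220 (v = -4 + (4*(-3)²)*(-6) = -4 + (4*9)*(-6) = -4 + 36*(-6) = -4 - 216 = -220)
B(j, t) = -220
(31800 - 31993) + B(-178, 56) = (31800 - 31993) - 220 = -193 - 220 = -413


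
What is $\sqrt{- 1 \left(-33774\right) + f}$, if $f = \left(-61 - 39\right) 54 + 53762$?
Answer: $2 \sqrt{20534} \approx 286.59$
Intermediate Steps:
$f = 48362$ ($f = \left(-100\right) 54 + 53762 = -5400 + 53762 = 48362$)
$\sqrt{- 1 \left(-33774\right) + f} = \sqrt{- 1 \left(-33774\right) + 48362} = \sqrt{\left(-1\right) \left(-33774\right) + 48362} = \sqrt{33774 + 48362} = \sqrt{82136} = 2 \sqrt{20534}$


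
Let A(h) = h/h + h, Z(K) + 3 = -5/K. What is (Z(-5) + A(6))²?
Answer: 25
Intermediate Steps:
Z(K) = -3 - 5/K
A(h) = 1 + h
(Z(-5) + A(6))² = ((-3 - 5/(-5)) + (1 + 6))² = ((-3 - 5*(-⅕)) + 7)² = ((-3 + 1) + 7)² = (-2 + 7)² = 5² = 25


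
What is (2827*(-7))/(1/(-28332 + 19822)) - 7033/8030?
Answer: 1352287244667/8030 ≈ 1.6840e+8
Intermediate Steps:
(2827*(-7))/(1/(-28332 + 19822)) - 7033/8030 = -19789/(1/(-8510)) - 7033*1/8030 = -19789/(-1/8510) - 7033/8030 = -19789*(-8510) - 7033/8030 = 168404390 - 7033/8030 = 1352287244667/8030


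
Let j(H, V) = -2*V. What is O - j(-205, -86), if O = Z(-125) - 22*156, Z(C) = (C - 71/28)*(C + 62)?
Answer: 17723/4 ≈ 4430.8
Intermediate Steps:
Z(C) = (62 + C)*(-71/28 + C) (Z(C) = (C - 71*1/28)*(62 + C) = (C - 71/28)*(62 + C) = (-71/28 + C)*(62 + C) = (62 + C)*(-71/28 + C))
O = 18411/4 (O = (-2201/14 + (-125)² + (1665/28)*(-125)) - 22*156 = (-2201/14 + 15625 - 208125/28) - 1*3432 = 32139/4 - 3432 = 18411/4 ≈ 4602.8)
O - j(-205, -86) = 18411/4 - (-2)*(-86) = 18411/4 - 1*172 = 18411/4 - 172 = 17723/4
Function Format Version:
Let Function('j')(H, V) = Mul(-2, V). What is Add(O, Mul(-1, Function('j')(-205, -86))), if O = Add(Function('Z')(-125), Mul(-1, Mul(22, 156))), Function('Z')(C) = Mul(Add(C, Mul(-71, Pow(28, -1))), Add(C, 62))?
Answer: Rational(17723, 4) ≈ 4430.8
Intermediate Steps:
Function('Z')(C) = Mul(Add(62, C), Add(Rational(-71, 28), C)) (Function('Z')(C) = Mul(Add(C, Mul(-71, Rational(1, 28))), Add(62, C)) = Mul(Add(C, Rational(-71, 28)), Add(62, C)) = Mul(Add(Rational(-71, 28), C), Add(62, C)) = Mul(Add(62, C), Add(Rational(-71, 28), C)))
O = Rational(18411, 4) (O = Add(Add(Rational(-2201, 14), Pow(-125, 2), Mul(Rational(1665, 28), -125)), Mul(-1, Mul(22, 156))) = Add(Add(Rational(-2201, 14), 15625, Rational(-208125, 28)), Mul(-1, 3432)) = Add(Rational(32139, 4), -3432) = Rational(18411, 4) ≈ 4602.8)
Add(O, Mul(-1, Function('j')(-205, -86))) = Add(Rational(18411, 4), Mul(-1, Mul(-2, -86))) = Add(Rational(18411, 4), Mul(-1, 172)) = Add(Rational(18411, 4), -172) = Rational(17723, 4)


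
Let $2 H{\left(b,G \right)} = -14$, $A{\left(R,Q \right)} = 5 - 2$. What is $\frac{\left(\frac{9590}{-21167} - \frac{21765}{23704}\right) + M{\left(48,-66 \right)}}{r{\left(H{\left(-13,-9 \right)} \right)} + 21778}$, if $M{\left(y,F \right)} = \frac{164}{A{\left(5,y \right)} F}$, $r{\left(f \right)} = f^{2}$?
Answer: $- \frac{109256980961}{1084201968141864} \approx -0.00010077$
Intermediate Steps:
$A{\left(R,Q \right)} = 3$ ($A{\left(R,Q \right)} = 5 - 2 = 3$)
$H{\left(b,G \right)} = -7$ ($H{\left(b,G \right)} = \frac{1}{2} \left(-14\right) = -7$)
$M{\left(y,F \right)} = \frac{164}{3 F}$
$\frac{\left(\frac{9590}{-21167} - \frac{21765}{23704}\right) + M{\left(48,-66 \right)}}{r{\left(H{\left(-13,-9 \right)} \right)} + 21778} = \frac{\left(\frac{9590}{-21167} - \frac{21765}{23704}\right) + \frac{164}{3 \left(-66\right)}}{\left(-7\right)^{2} + 21778} = \frac{\left(9590 \left(- \frac{1}{21167}\right) - \frac{21765}{23704}\right) + \frac{164}{3} \left(- \frac{1}{66}\right)}{49 + 21778} = \frac{\left(- \frac{9590}{21167} - \frac{21765}{23704}\right) - \frac{82}{99}}{21827} = \left(- \frac{688021115}{501742568} - \frac{82}{99}\right) \frac{1}{21827} = \left(- \frac{109256980961}{49672514232}\right) \frac{1}{21827} = - \frac{109256980961}{1084201968141864}$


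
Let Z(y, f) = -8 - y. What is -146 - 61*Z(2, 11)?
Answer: 464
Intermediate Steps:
-146 - 61*Z(2, 11) = -146 - 61*(-8 - 1*2) = -146 - 61*(-8 - 2) = -146 - 61*(-10) = -146 + 610 = 464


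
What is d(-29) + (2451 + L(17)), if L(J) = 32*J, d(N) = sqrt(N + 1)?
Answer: 2995 + 2*I*sqrt(7) ≈ 2995.0 + 5.2915*I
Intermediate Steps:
d(N) = sqrt(1 + N)
d(-29) + (2451 + L(17)) = sqrt(1 - 29) + (2451 + 32*17) = sqrt(-28) + (2451 + 544) = 2*I*sqrt(7) + 2995 = 2995 + 2*I*sqrt(7)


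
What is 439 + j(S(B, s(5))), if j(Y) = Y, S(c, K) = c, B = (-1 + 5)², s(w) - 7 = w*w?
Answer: 455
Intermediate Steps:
s(w) = 7 + w² (s(w) = 7 + w*w = 7 + w²)
B = 16 (B = 4² = 16)
439 + j(S(B, s(5))) = 439 + 16 = 455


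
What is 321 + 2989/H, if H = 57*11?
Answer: 204256/627 ≈ 325.77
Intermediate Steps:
H = 627
321 + 2989/H = 321 + 2989/627 = 204256/627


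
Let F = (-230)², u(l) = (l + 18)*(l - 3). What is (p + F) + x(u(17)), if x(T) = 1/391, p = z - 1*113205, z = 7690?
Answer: -20572464/391 ≈ -52615.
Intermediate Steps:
p = -105515 (p = 7690 - 1*113205 = 7690 - 113205 = -105515)
u(l) = (-3 + l)*(18 + l) (u(l) = (18 + l)*(-3 + l) = (-3 + l)*(18 + l))
F = 52900
x(T) = 1/391
(p + F) + x(u(17)) = (-105515 + 52900) + 1/391 = -52615 + 1/391 = -20572464/391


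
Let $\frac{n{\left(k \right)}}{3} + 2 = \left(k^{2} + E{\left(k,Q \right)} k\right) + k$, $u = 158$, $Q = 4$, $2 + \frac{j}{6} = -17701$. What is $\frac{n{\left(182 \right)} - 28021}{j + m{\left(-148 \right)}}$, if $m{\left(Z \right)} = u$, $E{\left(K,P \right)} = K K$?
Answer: $- \frac{3631519}{21212} \approx -171.2$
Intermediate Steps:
$j = -106218$ ($j = -12 + 6 \left(-17701\right) = -12 - 106206 = -106218$)
$E{\left(K,P \right)} = K^{2}$
$n{\left(k \right)} = -6 + 3 k + 3 k^{2} + 3 k^{3}$ ($n{\left(k \right)} = -6 + 3 \left(\left(k^{2} + k^{2} k\right) + k\right) = -6 + 3 \left(\left(k^{2} + k^{3}\right) + k\right) = -6 + 3 \left(k + k^{2} + k^{3}\right) = -6 + \left(3 k + 3 k^{2} + 3 k^{3}\right) = -6 + 3 k + 3 k^{2} + 3 k^{3}$)
$m{\left(Z \right)} = 158$
$\frac{n{\left(182 \right)} - 28021}{j + m{\left(-148 \right)}} = \frac{\left(-6 + 3 \cdot 182 + 3 \cdot 182^{2} + 3 \cdot 182^{3}\right) - 28021}{-106218 + 158} = \frac{\left(-6 + 546 + 3 \cdot 33124 + 3 \cdot 6028568\right) - 28021}{-106060} = \left(\left(-6 + 546 + 99372 + 18085704\right) - 28021\right) \left(- \frac{1}{106060}\right) = \left(18185616 - 28021\right) \left(- \frac{1}{106060}\right) = 18157595 \left(- \frac{1}{106060}\right) = - \frac{3631519}{21212}$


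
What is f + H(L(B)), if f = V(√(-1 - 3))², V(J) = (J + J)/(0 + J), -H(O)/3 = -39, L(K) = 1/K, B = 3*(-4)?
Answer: 121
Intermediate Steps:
B = -12
L(K) = 1/K
H(O) = 117 (H(O) = -3*(-39) = 117)
V(J) = 2 (V(J) = (2*J)/J = 2)
f = 4 (f = 2² = 4)
f + H(L(B)) = 4 + 117 = 121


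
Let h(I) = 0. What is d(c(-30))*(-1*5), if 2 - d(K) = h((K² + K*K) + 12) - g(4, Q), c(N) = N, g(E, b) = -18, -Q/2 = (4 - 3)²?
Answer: 80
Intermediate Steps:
Q = -2 (Q = -2*(4 - 3)² = -2*1² = -2*1 = -2)
d(K) = -16 (d(K) = 2 - (0 - 1*(-18)) = 2 - (0 + 18) = 2 - 1*18 = 2 - 18 = -16)
d(c(-30))*(-1*5) = -(-16)*5 = -16*(-5) = 80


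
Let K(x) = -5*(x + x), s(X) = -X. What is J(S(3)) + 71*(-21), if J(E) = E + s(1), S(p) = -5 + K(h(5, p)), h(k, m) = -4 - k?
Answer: -1407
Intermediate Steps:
K(x) = -10*x
S(p) = 85 (S(p) = -5 - 10*(-4 - 1*5) = -5 - 10*(-4 - 5) = -5 - 10*(-9) = -5 + 90 = 85)
J(E) = -1 + E (J(E) = E - 1*1 = E - 1 = -1 + E)
J(S(3)) + 71*(-21) = (-1 + 85) + 71*(-21) = 84 - 1491 = -1407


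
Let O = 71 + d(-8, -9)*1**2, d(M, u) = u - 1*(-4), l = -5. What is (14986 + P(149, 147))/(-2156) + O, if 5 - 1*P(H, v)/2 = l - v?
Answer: 31749/539 ≈ 58.904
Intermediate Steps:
P(H, v) = 20 + 2*v (P(H, v) = 10 - 2*(-5 - v) = 10 + (10 + 2*v) = 20 + 2*v)
d(M, u) = 4 + u (d(M, u) = u + 4 = 4 + u)
O = 66 (O = 71 + (4 - 9)*1**2 = 71 - 5*1 = 71 - 5 = 66)
(14986 + P(149, 147))/(-2156) + O = (14986 + (20 + 2*147))/(-2156) + 66 = (14986 + (20 + 294))*(-1/2156) + 66 = (14986 + 314)*(-1/2156) + 66 = 15300*(-1/2156) + 66 = -3825/539 + 66 = 31749/539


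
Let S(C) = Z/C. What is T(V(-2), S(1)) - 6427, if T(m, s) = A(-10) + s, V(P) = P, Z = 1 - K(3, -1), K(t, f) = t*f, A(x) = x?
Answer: -6433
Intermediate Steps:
K(t, f) = f*t
Z = 4 (Z = 1 - (-1)*3 = 1 - 1*(-3) = 1 + 3 = 4)
S(C) = 4/C
T(m, s) = -10 + s
T(V(-2), S(1)) - 6427 = (-10 + 4/1) - 6427 = (-10 + 4*1) - 6427 = (-10 + 4) - 6427 = -6 - 6427 = -6433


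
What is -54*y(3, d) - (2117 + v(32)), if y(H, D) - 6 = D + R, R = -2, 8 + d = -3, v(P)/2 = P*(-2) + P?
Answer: -1675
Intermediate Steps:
v(P) = -2*P (v(P) = 2*(P*(-2) + P) = 2*(-2*P + P) = 2*(-P) = -2*P)
d = -11 (d = -8 - 3 = -11)
y(H, D) = 4 + D (y(H, D) = 6 + (D - 2) = 6 + (-2 + D) = 4 + D)
-54*y(3, d) - (2117 + v(32)) = -54*(4 - 11) - (2117 - 2*32) = -54*(-7) - (2117 - 64) = 378 - 1*2053 = 378 - 2053 = -1675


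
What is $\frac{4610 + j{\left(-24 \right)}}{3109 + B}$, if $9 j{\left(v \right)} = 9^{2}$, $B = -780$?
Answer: $\frac{4619}{2329} \approx 1.9833$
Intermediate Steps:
$j{\left(v \right)} = 9$ ($j{\left(v \right)} = \frac{9^{2}}{9} = \frac{1}{9} \cdot 81 = 9$)
$\frac{4610 + j{\left(-24 \right)}}{3109 + B} = \frac{4610 + 9}{3109 - 780} = \frac{4619}{2329}$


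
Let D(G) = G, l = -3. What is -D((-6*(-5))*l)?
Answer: 90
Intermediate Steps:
-D((-6*(-5))*l) = -(-6*(-5))*(-3) = -30*(-3) = -1*(-90) = 90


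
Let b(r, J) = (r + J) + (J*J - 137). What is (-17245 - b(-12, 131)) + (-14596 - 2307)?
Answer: -51291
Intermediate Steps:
b(r, J) = -137 + J + r + J² (b(r, J) = (J + r) + (J² - 137) = (J + r) + (-137 + J²) = -137 + J + r + J²)
(-17245 - b(-12, 131)) + (-14596 - 2307) = (-17245 - (-137 + 131 - 12 + 131²)) + (-14596 - 2307) = (-17245 - (-137 + 131 - 12 + 17161)) - 16903 = (-17245 - 1*17143) - 16903 = (-17245 - 17143) - 16903 = -34388 - 16903 = -51291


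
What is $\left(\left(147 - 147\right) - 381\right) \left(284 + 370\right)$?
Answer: $-249174$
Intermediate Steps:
$\left(\left(147 - 147\right) - 381\right) \left(284 + 370\right) = \left(\left(147 - 147\right) - 381\right) 654 = \left(0 - 381\right) 654 = \left(-381\right) 654 = -249174$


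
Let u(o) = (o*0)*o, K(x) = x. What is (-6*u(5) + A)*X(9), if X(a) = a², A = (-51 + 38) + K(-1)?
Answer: -1134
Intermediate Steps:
u(o) = 0 (u(o) = 0*o = 0)
A = -14 (A = (-51 + 38) - 1 = -13 - 1 = -14)
(-6*u(5) + A)*X(9) = (-6*0 - 14)*9² = (0 - 14)*81 = -14*81 = -1134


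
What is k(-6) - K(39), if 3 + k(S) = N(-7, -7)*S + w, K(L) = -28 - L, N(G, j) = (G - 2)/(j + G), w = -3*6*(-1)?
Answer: 547/7 ≈ 78.143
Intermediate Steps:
w = 18 (w = -18*(-1) = 18)
N(G, j) = (-2 + G)/(G + j)
k(S) = 15 + 9*S/14 (k(S) = -3 + (((-2 - 7)/(-7 - 7))*S + 18) = -3 + ((-9/(-14))*S + 18) = -3 + ((-1/14*(-9))*S + 18) = -3 + (9*S/14 + 18) = -3 + (18 + 9*S/14) = 15 + 9*S/14)
k(-6) - K(39) = (15 + (9/14)*(-6)) - (-28 - 1*39) = (15 - 27/7) - (-28 - 39) = 78/7 - 1*(-67) = 78/7 + 67 = 547/7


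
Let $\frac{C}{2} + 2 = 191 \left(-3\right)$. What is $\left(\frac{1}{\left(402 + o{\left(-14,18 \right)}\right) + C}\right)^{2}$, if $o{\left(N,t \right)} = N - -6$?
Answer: $\frac{1}{571536} \approx 1.7497 \cdot 10^{-6}$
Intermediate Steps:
$o{\left(N,t \right)} = 6 + N$ ($o{\left(N,t \right)} = N + 6 = 6 + N$)
$C = -1150$ ($C = -4 + 2 \cdot 191 \left(-3\right) = -4 + 2 \left(-573\right) = -4 - 1146 = -1150$)
$\left(\frac{1}{\left(402 + o{\left(-14,18 \right)}\right) + C}\right)^{2} = \left(\frac{1}{\left(402 + \left(6 - 14\right)\right) - 1150}\right)^{2} = \left(\frac{1}{\left(402 - 8\right) - 1150}\right)^{2} = \left(\frac{1}{394 - 1150}\right)^{2} = \left(\frac{1}{-756}\right)^{2} = \left(- \frac{1}{756}\right)^{2} = \frac{1}{571536}$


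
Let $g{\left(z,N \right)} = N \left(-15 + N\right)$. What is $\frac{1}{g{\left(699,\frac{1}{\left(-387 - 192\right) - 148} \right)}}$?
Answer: $\frac{528529}{10906} \approx 48.462$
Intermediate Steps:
$\frac{1}{g{\left(699,\frac{1}{\left(-387 - 192\right) - 148} \right)}} = \frac{1}{\frac{1}{\left(-387 - 192\right) - 148} \left(-15 + \frac{1}{\left(-387 - 192\right) - 148}\right)} = \frac{1}{\frac{1}{-579 - 148} \left(-15 + \frac{1}{-579 - 148}\right)} = \frac{1}{\frac{1}{-727} \left(-15 + \frac{1}{-727}\right)} = \frac{1}{\left(- \frac{1}{727}\right) \left(-15 - \frac{1}{727}\right)} = \frac{1}{\left(- \frac{1}{727}\right) \left(- \frac{10906}{727}\right)} = \frac{1}{\frac{10906}{528529}} = \frac{528529}{10906}$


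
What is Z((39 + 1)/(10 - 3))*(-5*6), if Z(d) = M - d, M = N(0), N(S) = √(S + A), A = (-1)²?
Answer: 990/7 ≈ 141.43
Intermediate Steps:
A = 1
N(S) = √(1 + S) (N(S) = √(S + 1) = √(1 + S))
M = 1 (M = √(1 + 0) = √1 = 1)
Z(d) = 1 - d
Z((39 + 1)/(10 - 3))*(-5*6) = (1 - (39 + 1)/(10 - 3))*(-5*6) = (1 - 40/7)*(-30) = -33/7*(-30) = 990/7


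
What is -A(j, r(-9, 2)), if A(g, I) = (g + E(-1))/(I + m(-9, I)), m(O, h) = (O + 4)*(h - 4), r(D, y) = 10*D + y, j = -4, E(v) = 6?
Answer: -1/186 ≈ -0.0053763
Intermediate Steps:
r(D, y) = y + 10*D
m(O, h) = (-4 + h)*(4 + O) (m(O, h) = (4 + O)*(-4 + h) = (-4 + h)*(4 + O))
A(g, I) = (6 + g)/(20 - 4*I) (A(g, I) = (g + 6)/(I + (-16 - 4*(-9) + 4*I - 9*I)) = (6 + g)/(I + (-16 + 36 + 4*I - 9*I)) = (6 + g)/(I + (20 - 5*I)) = (6 + g)/(20 - 4*I))
-A(j, r(-9, 2)) = -(-6 - 1*(-4))/(4*(-5 + (2 + 10*(-9)))) = -(-6 + 4)/(4*(-5 + (2 - 90))) = -(-2)/(4*(-5 - 88)) = -(-2)/(4*(-93)) = -(-1)*(-2)/(4*93) = -1*1/186 = -1/186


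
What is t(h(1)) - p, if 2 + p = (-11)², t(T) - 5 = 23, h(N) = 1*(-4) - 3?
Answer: -91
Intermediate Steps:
h(N) = -7 (h(N) = -4 - 3 = -7)
t(T) = 28 (t(T) = 5 + 23 = 28)
p = 119 (p = -2 + (-11)² = -2 + 121 = 119)
t(h(1)) - p = 28 - 1*119 = 28 - 119 = -91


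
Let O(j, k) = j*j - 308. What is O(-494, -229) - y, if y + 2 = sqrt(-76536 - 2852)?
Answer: 243730 - 2*I*sqrt(19847) ≈ 2.4373e+5 - 281.76*I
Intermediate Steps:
O(j, k) = -308 + j**2 (O(j, k) = j**2 - 308 = -308 + j**2)
y = -2 + 2*I*sqrt(19847) (y = -2 + sqrt(-76536 - 2852) = -2 + sqrt(-79388) = -2 + 2*I*sqrt(19847) ≈ -2.0 + 281.76*I)
O(-494, -229) - y = (-308 + (-494)**2) - (-2 + 2*I*sqrt(19847)) = (-308 + 244036) + (2 - 2*I*sqrt(19847)) = 243728 + (2 - 2*I*sqrt(19847)) = 243730 - 2*I*sqrt(19847)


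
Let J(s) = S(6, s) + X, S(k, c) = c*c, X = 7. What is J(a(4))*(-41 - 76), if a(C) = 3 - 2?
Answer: -936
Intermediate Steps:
S(k, c) = c²
a(C) = 1
J(s) = 7 + s² (J(s) = s² + 7 = 7 + s²)
J(a(4))*(-41 - 76) = (7 + 1²)*(-41 - 76) = (7 + 1)*(-117) = 8*(-117) = -936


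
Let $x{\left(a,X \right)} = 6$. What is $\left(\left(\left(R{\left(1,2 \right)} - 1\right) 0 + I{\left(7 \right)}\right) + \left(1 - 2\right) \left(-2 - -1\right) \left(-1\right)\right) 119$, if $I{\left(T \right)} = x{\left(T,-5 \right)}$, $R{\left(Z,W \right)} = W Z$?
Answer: $595$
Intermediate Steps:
$I{\left(T \right)} = 6$
$\left(\left(\left(R{\left(1,2 \right)} - 1\right) 0 + I{\left(7 \right)}\right) + \left(1 - 2\right) \left(-2 - -1\right) \left(-1\right)\right) 119 = \left(\left(\left(2 \cdot 1 - 1\right) 0 + 6\right) + \left(1 - 2\right) \left(-2 - -1\right) \left(-1\right)\right) 119 = \left(\left(\left(2 - 1\right) 0 + 6\right) + - (-2 + 1) \left(-1\right)\right) 119 = \left(\left(1 \cdot 0 + 6\right) + \left(-1\right) \left(-1\right) \left(-1\right)\right) 119 = \left(\left(0 + 6\right) + 1 \left(-1\right)\right) 119 = \left(6 - 1\right) 119 = 5 \cdot 119 = 595$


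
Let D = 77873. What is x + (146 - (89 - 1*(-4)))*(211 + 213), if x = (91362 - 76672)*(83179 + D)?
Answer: 2365876352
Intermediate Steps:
x = 2365853880 (x = (91362 - 76672)*(83179 + 77873) = 14690*161052 = 2365853880)
x + (146 - (89 - 1*(-4)))*(211 + 213) = 2365853880 + (146 - (89 - 1*(-4)))*(211 + 213) = 2365853880 + (146 - (89 + 4))*424 = 2365853880 + (146 - 1*93)*424 = 2365853880 + (146 - 93)*424 = 2365853880 + 53*424 = 2365853880 + 22472 = 2365876352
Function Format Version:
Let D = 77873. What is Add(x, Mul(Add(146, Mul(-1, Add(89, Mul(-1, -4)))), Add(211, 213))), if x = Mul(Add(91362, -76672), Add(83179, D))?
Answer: 2365876352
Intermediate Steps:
x = 2365853880 (x = Mul(Add(91362, -76672), Add(83179, 77873)) = Mul(14690, 161052) = 2365853880)
Add(x, Mul(Add(146, Mul(-1, Add(89, Mul(-1, -4)))), Add(211, 213))) = Add(2365853880, Mul(Add(146, Mul(-1, Add(89, Mul(-1, -4)))), Add(211, 213))) = Add(2365853880, Mul(Add(146, Mul(-1, Add(89, 4))), 424)) = Add(2365853880, Mul(Add(146, Mul(-1, 93)), 424)) = Add(2365853880, Mul(Add(146, -93), 424)) = Add(2365853880, Mul(53, 424)) = Add(2365853880, 22472) = 2365876352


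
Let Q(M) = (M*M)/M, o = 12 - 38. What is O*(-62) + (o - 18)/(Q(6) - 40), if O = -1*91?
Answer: 95936/17 ≈ 5643.3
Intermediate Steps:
o = -26
Q(M) = M (Q(M) = M²/M = M)
O = -91
O*(-62) + (o - 18)/(Q(6) - 40) = -91*(-62) + (-26 - 18)/(6 - 40) = 5642 - 44/(-34) = 5642 - 44*(-1/34) = 5642 + 22/17 = 95936/17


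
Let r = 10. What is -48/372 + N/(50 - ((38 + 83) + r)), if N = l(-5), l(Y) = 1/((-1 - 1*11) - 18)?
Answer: -9689/75330 ≈ -0.12862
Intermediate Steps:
l(Y) = -1/30 (l(Y) = 1/((-1 - 11) - 18) = 1/(-12 - 18) = 1/(-30) = -1/30)
N = -1/30 ≈ -0.033333
-48/372 + N/(50 - ((38 + 83) + r)) = -48/372 - 1/(30*(50 - ((38 + 83) + 10))) = -48*1/372 - 1/(30*(50 - (121 + 10))) = -4/31 - 1/(30*(50 - 1*131)) = -4/31 - 1/(30*(50 - 131)) = -4/31 - 1/30/(-81) = -4/31 - 1/30*(-1/81) = -4/31 + 1/2430 = -9689/75330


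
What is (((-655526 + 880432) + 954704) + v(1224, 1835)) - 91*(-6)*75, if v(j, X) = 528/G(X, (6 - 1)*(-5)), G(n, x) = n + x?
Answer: 1104607064/905 ≈ 1.2206e+6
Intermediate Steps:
v(j, X) = 528/(-25 + X) (v(j, X) = 528/(X + (6 - 1)*(-5)) = 528/(X + 5*(-5)) = 528/(X - 25) = 528/(-25 + X))
(((-655526 + 880432) + 954704) + v(1224, 1835)) - 91*(-6)*75 = (((-655526 + 880432) + 954704) + 528/(-25 + 1835)) - 91*(-6)*75 = ((224906 + 954704) + 528/1810) + 546*75 = (1179610 + 528*(1/1810)) + 40950 = (1179610 + 264/905) + 40950 = 1067547314/905 + 40950 = 1104607064/905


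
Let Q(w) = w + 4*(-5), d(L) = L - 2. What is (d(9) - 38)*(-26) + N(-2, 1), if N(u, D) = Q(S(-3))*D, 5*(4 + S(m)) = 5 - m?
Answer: 3918/5 ≈ 783.60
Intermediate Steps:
S(m) = -3 - m/5 (S(m) = -4 + (5 - m)/5 = -4 + (1 - m/5) = -3 - m/5)
d(L) = -2 + L
Q(w) = -20 + w (Q(w) = w - 20 = -20 + w)
N(u, D) = -112*D/5 (N(u, D) = (-20 + (-3 - ⅕*(-3)))*D = (-20 + (-3 + ⅗))*D = (-20 - 12/5)*D = -112*D/5)
(d(9) - 38)*(-26) + N(-2, 1) = ((-2 + 9) - 38)*(-26) - 112/5*1 = (7 - 38)*(-26) - 112/5 = -31*(-26) - 112/5 = 806 - 112/5 = 3918/5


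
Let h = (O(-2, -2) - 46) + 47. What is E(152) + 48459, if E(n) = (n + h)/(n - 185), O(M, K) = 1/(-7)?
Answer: 11192959/231 ≈ 48454.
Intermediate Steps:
O(M, K) = -1/7
h = 6/7 (h = (-1/7 - 46) + 47 = -323/7 + 47 = 6/7 ≈ 0.85714)
E(n) = (6/7 + n)/(-185 + n) (E(n) = (n + 6/7)/(n - 185) = (6/7 + n)/(-185 + n))
E(152) + 48459 = (6/7 + 152)/(-185 + 152) + 48459 = (1070/7)/(-33) + 48459 = -1/33*1070/7 + 48459 = -1070/231 + 48459 = 11192959/231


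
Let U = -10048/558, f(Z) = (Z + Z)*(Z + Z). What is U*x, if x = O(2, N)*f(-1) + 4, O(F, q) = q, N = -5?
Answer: 80384/279 ≈ 288.11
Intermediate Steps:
f(Z) = 4*Z² (f(Z) = (2*Z)*(2*Z) = 4*Z²)
x = -16 (x = -20*(-1)² + 4 = -20 + 4 = -16)
U = -5024/279 (U = -10048*1/558 = -5024/279 ≈ -18.007)
U*x = -5024/279*(-16) = 80384/279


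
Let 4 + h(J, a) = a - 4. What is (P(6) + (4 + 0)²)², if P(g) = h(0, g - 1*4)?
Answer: 100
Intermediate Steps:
h(J, a) = -8 + a (h(J, a) = -4 + (a - 4) = -4 + (-4 + a) = -8 + a)
P(g) = -12 + g (P(g) = -8 + (g - 1*4) = -8 + (g - 4) = -8 + (-4 + g) = -12 + g)
(P(6) + (4 + 0)²)² = ((-12 + 6) + (4 + 0)²)² = (-6 + 4²)² = (-6 + 16)² = 10² = 100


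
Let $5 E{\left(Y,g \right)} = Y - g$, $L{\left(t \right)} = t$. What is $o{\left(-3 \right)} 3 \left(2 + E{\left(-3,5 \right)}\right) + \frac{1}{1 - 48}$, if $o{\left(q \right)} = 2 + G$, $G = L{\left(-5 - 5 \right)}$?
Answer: $- \frac{2261}{235} \approx -9.6213$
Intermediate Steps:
$E{\left(Y,g \right)} = - \frac{g}{5} + \frac{Y}{5}$ ($E{\left(Y,g \right)} = \frac{Y - g}{5} = - \frac{g}{5} + \frac{Y}{5}$)
$G = -10$ ($G = -5 - 5 = -10$)
$o{\left(q \right)} = -8$ ($o{\left(q \right)} = 2 - 10 = -8$)
$o{\left(-3 \right)} 3 \left(2 + E{\left(-3,5 \right)}\right) + \frac{1}{1 - 48} = - 8 \cdot 3 \left(2 + \left(\left(- \frac{1}{5}\right) 5 + \frac{1}{5} \left(-3\right)\right)\right) + \frac{1}{1 - 48} = - 8 \cdot 3 \left(2 - \frac{8}{5}\right) + \frac{1}{-47} = - 8 \cdot 3 \left(2 - \frac{8}{5}\right) - \frac{1}{47} = - 8 \cdot 3 \cdot \frac{2}{5} - \frac{1}{47} = \left(-8\right) \frac{6}{5} - \frac{1}{47} = - \frac{48}{5} - \frac{1}{47} = - \frac{2261}{235}$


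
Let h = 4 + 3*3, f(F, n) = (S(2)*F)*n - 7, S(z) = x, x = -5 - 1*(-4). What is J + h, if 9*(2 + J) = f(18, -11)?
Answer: 290/9 ≈ 32.222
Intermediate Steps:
x = -1 (x = -5 + 4 = -1)
S(z) = -1
f(F, n) = -7 - F*n (f(F, n) = (-F)*n - 7 = -F*n - 7 = -7 - F*n)
J = 173/9 (J = -2 + (-7 - 1*18*(-11))/9 = -2 + (-7 + 198)/9 = -2 + (⅑)*191 = -2 + 191/9 = 173/9 ≈ 19.222)
h = 13 (h = 4 + 9 = 13)
J + h = 173/9 + 13 = 290/9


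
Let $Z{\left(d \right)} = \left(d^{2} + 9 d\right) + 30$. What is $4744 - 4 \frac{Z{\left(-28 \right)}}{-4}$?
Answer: $5306$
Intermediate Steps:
$Z{\left(d \right)} = 30 + d^{2} + 9 d$
$4744 - 4 \frac{Z{\left(-28 \right)}}{-4} = 4744 - 4 \frac{30 + \left(-28\right)^{2} + 9 \left(-28\right)}{-4} = 4744 - 4 \left(30 + 784 - 252\right) \left(- \frac{1}{4}\right) = 4744 - 4 \cdot 562 \left(- \frac{1}{4}\right) = 4744 - 4 \left(- \frac{281}{2}\right) = 4744 - -562 = 4744 + 562 = 5306$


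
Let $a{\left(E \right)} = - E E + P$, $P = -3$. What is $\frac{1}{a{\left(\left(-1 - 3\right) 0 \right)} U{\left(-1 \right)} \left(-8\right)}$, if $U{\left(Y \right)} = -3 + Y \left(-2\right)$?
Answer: $- \frac{1}{24} \approx -0.041667$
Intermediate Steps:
$U{\left(Y \right)} = -3 - 2 Y$
$a{\left(E \right)} = -3 - E^{2}$ ($a{\left(E \right)} = - E E - 3 = - E^{2} - 3 = -3 - E^{2}$)
$\frac{1}{a{\left(\left(-1 - 3\right) 0 \right)} U{\left(-1 \right)} \left(-8\right)} = \frac{1}{\left(-3 - \left(\left(-1 - 3\right) 0\right)^{2}\right) \left(-3 - -2\right) \left(-8\right)} = \frac{1}{\left(-3 - \left(\left(-4\right) 0\right)^{2}\right) \left(-3 + 2\right) \left(-8\right)} = \frac{1}{\left(-3 - 0^{2}\right) \left(-1\right) \left(-8\right)} = \frac{1}{\left(-3 - 0\right) \left(-1\right) \left(-8\right)} = \frac{1}{\left(-3 + 0\right) \left(-1\right) \left(-8\right)} = \frac{1}{\left(-3\right) \left(-1\right) \left(-8\right)} = \frac{1}{3 \left(-8\right)} = \frac{1}{-24} = - \frac{1}{24}$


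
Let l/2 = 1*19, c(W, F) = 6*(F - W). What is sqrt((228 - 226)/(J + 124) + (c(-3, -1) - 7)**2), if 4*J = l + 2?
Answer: 2*sqrt(28073)/67 ≈ 5.0015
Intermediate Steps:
c(W, F) = -6*W + 6*F
l = 38 (l = 2*(1*19) = 2*19 = 38)
J = 10 (J = (38 + 2)/4 = (1/4)*40 = 10)
sqrt((228 - 226)/(J + 124) + (c(-3, -1) - 7)**2) = sqrt((228 - 226)/(10 + 124) + ((-6*(-3) + 6*(-1)) - 7)**2) = sqrt(2/134 + ((18 - 6) - 7)**2) = sqrt(2*(1/134) + (12 - 7)**2) = sqrt(1/67 + 5**2) = sqrt(1/67 + 25) = sqrt(1676/67) = 2*sqrt(28073)/67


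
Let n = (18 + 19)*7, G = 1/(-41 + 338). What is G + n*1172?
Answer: 90153757/297 ≈ 3.0355e+5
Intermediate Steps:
G = 1/297 ≈ 0.0033670
n = 259 (n = 37*7 = 259)
G + n*1172 = 1/297 + 259*1172 = 1/297 + 303548 = 90153757/297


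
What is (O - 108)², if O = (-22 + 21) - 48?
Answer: 24649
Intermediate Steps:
O = -49 (O = -1 - 48 = -49)
(O - 108)² = (-49 - 108)² = (-157)² = 24649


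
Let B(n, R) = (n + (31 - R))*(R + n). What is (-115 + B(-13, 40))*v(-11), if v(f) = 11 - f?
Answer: -15598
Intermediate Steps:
B(n, R) = (R + n)*(31 + n - R) (B(n, R) = (31 + n - R)*(R + n) = (R + n)*(31 + n - R))
(-115 + B(-13, 40))*v(-11) = (-115 + ((-13)² - 1*40² + 31*40 + 31*(-13)))*(11 - 1*(-11)) = (-115 + (169 - 1*1600 + 1240 - 403))*(11 + 11) = (-115 + (169 - 1600 + 1240 - 403))*22 = (-115 - 594)*22 = -709*22 = -15598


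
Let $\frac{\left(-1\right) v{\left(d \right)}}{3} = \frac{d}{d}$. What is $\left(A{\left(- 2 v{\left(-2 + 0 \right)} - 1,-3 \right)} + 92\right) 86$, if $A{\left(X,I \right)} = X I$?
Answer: $6622$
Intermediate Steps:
$v{\left(d \right)} = -3$ ($v{\left(d \right)} = - 3 \frac{d}{d} = \left(-3\right) 1 = -3$)
$A{\left(X,I \right)} = I X$
$\left(A{\left(- 2 v{\left(-2 + 0 \right)} - 1,-3 \right)} + 92\right) 86 = \left(- 3 \left(\left(-2\right) \left(-3\right) - 1\right) + 92\right) 86 = \left(- 3 \left(6 - 1\right) + 92\right) 86 = \left(\left(-3\right) 5 + 92\right) 86 = \left(-15 + 92\right) 86 = 77 \cdot 86 = 6622$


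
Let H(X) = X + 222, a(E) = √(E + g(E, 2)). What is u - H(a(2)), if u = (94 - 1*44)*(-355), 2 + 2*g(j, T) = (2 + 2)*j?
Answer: -17972 - √5 ≈ -17974.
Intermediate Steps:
g(j, T) = -1 + 2*j (g(j, T) = -1 + ((2 + 2)*j)/2 = -1 + (4*j)/2 = -1 + 2*j)
a(E) = √(-1 + 3*E) (a(E) = √(E + (-1 + 2*E)) = √(-1 + 3*E))
H(X) = 222 + X
u = -17750 (u = (94 - 44)*(-355) = 50*(-355) = -17750)
u - H(a(2)) = -17750 - (222 + √(-1 + 3*2)) = -17750 - (222 + √(-1 + 6)) = -17750 - (222 + √5) = -17750 + (-222 - √5) = -17972 - √5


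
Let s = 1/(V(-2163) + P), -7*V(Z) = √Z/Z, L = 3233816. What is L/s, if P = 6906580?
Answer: 22334608909280 + 3233816*I*√2163/15141 ≈ 2.2335e+13 + 9933.2*I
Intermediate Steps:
V(Z) = -1/(7*√Z) (V(Z) = -√Z/(7*Z) = -1/(7*√Z))
s = 1/(6906580 + I*√2163/15141) (s = 1/(-(-1)*I*√2163/15141 + 6906580) = 1/(I*√2163/15141 + 6906580) = 1/(6906580 + I*√2163/15141) ≈ 1.4479e-7 - 0.e-16*I)
L/s = 3233816/(732007694460/5055669702403546801 - 7*I*√2163/5055669702403546801)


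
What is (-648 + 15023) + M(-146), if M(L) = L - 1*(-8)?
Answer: 14237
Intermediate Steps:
M(L) = 8 + L (M(L) = L + 8 = 8 + L)
(-648 + 15023) + M(-146) = (-648 + 15023) + (8 - 146) = 14375 - 138 = 14237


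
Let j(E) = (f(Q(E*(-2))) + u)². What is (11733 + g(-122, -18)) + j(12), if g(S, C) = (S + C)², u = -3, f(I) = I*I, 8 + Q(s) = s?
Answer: 1073774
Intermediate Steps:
Q(s) = -8 + s
f(I) = I²
j(E) = (-3 + (-8 - 2*E)²)² (j(E) = ((-8 + E*(-2))² - 3)² = ((-8 - 2*E)² - 3)² = (-3 + (-8 - 2*E)²)²)
g(S, C) = (C + S)²
(11733 + g(-122, -18)) + j(12) = (11733 + (-18 - 122)²) + (-3 + 4*(4 + 12)²)² = (11733 + (-140)²) + (-3 + 4*16²)² = (11733 + 19600) + (-3 + 4*256)² = 31333 + (-3 + 1024)² = 31333 + 1021² = 31333 + 1042441 = 1073774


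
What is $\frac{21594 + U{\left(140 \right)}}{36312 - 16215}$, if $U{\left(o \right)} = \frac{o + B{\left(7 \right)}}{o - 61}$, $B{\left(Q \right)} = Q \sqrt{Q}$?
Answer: $\frac{1706066}{1587663} + \frac{\sqrt{7}}{226809} \approx 1.0746$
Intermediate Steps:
$B{\left(Q \right)} = Q^{\frac{3}{2}}$
$U{\left(o \right)} = \frac{o + 7 \sqrt{7}}{-61 + o}$ ($U{\left(o \right)} = \frac{o + 7^{\frac{3}{2}}}{o - 61} = \frac{o + 7 \sqrt{7}}{-61 + o}$)
$\frac{21594 + U{\left(140 \right)}}{36312 - 16215} = \frac{21594 + \frac{140 + 7 \sqrt{7}}{-61 + 140}}{36312 - 16215} = \frac{21594 + \frac{140 + 7 \sqrt{7}}{79}}{20097} = \left(21594 + \frac{140 + 7 \sqrt{7}}{79}\right) \frac{1}{20097} = \left(21594 + \left(\frac{140}{79} + \frac{7 \sqrt{7}}{79}\right)\right) \frac{1}{20097} = \left(\frac{1706066}{79} + \frac{7 \sqrt{7}}{79}\right) \frac{1}{20097} = \frac{1706066}{1587663} + \frac{\sqrt{7}}{226809}$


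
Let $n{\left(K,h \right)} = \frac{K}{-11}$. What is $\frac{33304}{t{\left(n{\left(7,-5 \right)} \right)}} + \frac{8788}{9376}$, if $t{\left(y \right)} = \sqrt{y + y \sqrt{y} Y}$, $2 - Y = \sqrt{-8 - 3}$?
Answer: $\frac{2197}{2344} + \frac{366344 \sqrt{7}}{7 \sqrt{-11 - 11 \sqrt{7} - 2 i \sqrt{77}}} \approx 4286.9 + 20484.0 i$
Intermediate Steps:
$Y = 2 - i \sqrt{11}$ ($Y = 2 - \sqrt{-8 - 3} = 2 - \sqrt{-11} = 2 - i \sqrt{11} \approx 2.0 - 3.3166 i$)
$n{\left(K,h \right)} = - \frac{K}{11}$ ($n{\left(K,h \right)} = K \left(- \frac{1}{11}\right) = - \frac{K}{11}$)
$t{\left(y \right)} = \sqrt{y + y^{\frac{3}{2}} \left(2 - i \sqrt{11}\right)}$ ($t{\left(y \right)} = \sqrt{y + y \sqrt{y} \left(2 - i \sqrt{11}\right)} = \sqrt{y + y^{\frac{3}{2}} \left(2 - i \sqrt{11}\right)}$)
$\frac{33304}{t{\left(n{\left(7,-5 \right)} \right)}} + \frac{8788}{9376} = \frac{33304}{\sqrt{\left(- \frac{1}{11}\right) 7 + \left(\left(- \frac{1}{11}\right) 7\right)^{\frac{3}{2}} \left(2 - i \sqrt{11}\right)}} + \frac{8788}{9376} = \frac{33304}{\sqrt{- \frac{7}{11} + \left(- \frac{7}{11}\right)^{\frac{3}{2}} \left(2 - i \sqrt{11}\right)}} + 8788 \cdot \frac{1}{9376} = \frac{33304}{\sqrt{- \frac{7}{11} + - \frac{7 i \sqrt{77}}{121} \left(2 - i \sqrt{11}\right)}} + \frac{2197}{2344} = \frac{33304}{\sqrt{- \frac{7}{11} - \frac{7 i \sqrt{77} \left(2 - i \sqrt{11}\right)}{121}}} + \frac{2197}{2344} = \frac{2197}{2344} + \frac{33304}{\sqrt{- \frac{7}{11} - \frac{7 i \sqrt{77} \left(2 - i \sqrt{11}\right)}{121}}}$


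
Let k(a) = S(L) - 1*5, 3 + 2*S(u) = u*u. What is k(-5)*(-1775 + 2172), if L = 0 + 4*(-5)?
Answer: 153639/2 ≈ 76820.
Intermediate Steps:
L = -20 (L = 0 - 20 = -20)
S(u) = -3/2 + u²/2 (S(u) = -3/2 + (u*u)/2 = -3/2 + u²/2)
k(a) = 387/2 (k(a) = (-3/2 + (½)*(-20)²) - 1*5 = (-3/2 + (½)*400) - 5 = (-3/2 + 200) - 5 = 397/2 - 5 = 387/2)
k(-5)*(-1775 + 2172) = 387*(-1775 + 2172)/2 = (387/2)*397 = 153639/2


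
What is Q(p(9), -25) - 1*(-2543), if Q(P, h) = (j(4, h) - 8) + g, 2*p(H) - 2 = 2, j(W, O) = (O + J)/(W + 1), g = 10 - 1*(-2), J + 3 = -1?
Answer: 12706/5 ≈ 2541.2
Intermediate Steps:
J = -4 (J = -3 - 1 = -4)
g = 12 (g = 10 + 2 = 12)
j(W, O) = (-4 + O)/(1 + W) (j(W, O) = (O - 4)/(W + 1) = (-4 + O)/(1 + W))
p(H) = 2 (p(H) = 1 + (½)*2 = 1 + 1 = 2)
Q(P, h) = 16/5 + h/5 (Q(P, h) = ((-4 + h)/(1 + 4) - 8) + 12 = ((-4 + h)/5 - 8) + 12 = ((-⅘ + h/5) - 8) + 12 = (-44/5 + h/5) + 12 = 16/5 + h/5)
Q(p(9), -25) - 1*(-2543) = (16/5 + (⅕)*(-25)) - 1*(-2543) = (16/5 - 5) + 2543 = -9/5 + 2543 = 12706/5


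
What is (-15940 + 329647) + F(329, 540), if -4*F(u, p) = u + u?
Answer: 627085/2 ≈ 3.1354e+5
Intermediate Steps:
F(u, p) = -u/2 (F(u, p) = -(u + u)/4 = -u/2)
(-15940 + 329647) + F(329, 540) = (-15940 + 329647) - 1/2*329 = 313707 - 329/2 = 627085/2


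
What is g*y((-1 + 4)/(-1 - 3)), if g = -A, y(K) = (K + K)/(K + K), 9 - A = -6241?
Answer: -6250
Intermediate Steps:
A = 6250 (A = 9 - 1*(-6241) = 9 + 6241 = 6250)
y(K) = 1 (y(K) = (2*K)/((2*K)) = (2*K)*(1/(2*K)) = 1)
g = -6250 (g = -1*6250 = -6250)
g*y((-1 + 4)/(-1 - 3)) = -6250*1 = -6250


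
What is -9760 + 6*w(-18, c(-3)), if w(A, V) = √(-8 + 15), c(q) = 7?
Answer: -9760 + 6*√7 ≈ -9744.1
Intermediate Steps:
w(A, V) = √7
-9760 + 6*w(-18, c(-3)) = -9760 + 6*√7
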